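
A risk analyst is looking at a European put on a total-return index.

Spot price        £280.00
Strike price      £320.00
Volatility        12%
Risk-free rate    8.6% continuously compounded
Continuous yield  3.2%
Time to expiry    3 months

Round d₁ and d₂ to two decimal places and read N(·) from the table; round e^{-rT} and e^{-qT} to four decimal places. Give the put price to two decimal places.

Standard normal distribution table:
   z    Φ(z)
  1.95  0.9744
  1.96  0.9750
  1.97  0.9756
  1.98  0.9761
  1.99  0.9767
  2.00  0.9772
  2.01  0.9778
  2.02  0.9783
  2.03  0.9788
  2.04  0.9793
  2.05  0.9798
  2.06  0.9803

£35.56

σ√T = 0.12·√0.25 = 0.0600
d₁ = [ln(280/320) + (0.086 − 0.032 + 0.12²/2)·0.25] / 0.0600 = [-0.1335 + 0.0153] / 0.0600 = -1.9705 ≈ -1.97
d₂ = d₁ − σ√T = -1.9705 − 0.0600 = -2.0305 ≈ -2.03
e^(−qT) = e^(−0.032·0.25) = 0.9920;  e^(−rT) = e^(−0.086·0.25) = 0.9787
P = 320·0.9787·N(2.03) − 280·0.9920·N(1.97) = 320·0.9787·0.9788 − 280·0.9920·0.9756 = 306.5445 − 270.9827 = 35.5618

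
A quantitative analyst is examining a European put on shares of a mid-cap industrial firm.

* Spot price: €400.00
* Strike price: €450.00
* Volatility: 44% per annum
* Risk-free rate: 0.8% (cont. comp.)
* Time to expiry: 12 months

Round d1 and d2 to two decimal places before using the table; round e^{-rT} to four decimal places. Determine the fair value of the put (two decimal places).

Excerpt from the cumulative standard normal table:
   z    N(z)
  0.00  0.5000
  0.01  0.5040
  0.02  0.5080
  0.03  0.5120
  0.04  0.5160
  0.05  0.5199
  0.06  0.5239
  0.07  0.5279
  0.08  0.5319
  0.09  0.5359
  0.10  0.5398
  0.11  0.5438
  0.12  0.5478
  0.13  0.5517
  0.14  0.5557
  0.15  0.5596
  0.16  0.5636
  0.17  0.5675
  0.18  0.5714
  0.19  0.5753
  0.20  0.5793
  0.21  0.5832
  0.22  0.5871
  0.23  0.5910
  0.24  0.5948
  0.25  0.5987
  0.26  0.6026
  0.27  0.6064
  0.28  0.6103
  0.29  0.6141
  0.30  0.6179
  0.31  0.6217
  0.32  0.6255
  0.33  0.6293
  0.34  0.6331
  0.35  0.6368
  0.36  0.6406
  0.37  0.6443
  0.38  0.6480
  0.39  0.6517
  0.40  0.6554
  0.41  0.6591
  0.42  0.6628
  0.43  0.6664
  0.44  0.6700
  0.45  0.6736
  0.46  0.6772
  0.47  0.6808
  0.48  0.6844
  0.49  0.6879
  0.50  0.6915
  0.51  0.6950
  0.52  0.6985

€99.11

σ√T = 0.44 × 1.0000 = 0.4400
ln(S/K) + (r + σ²/2)T = ln(400/450) + (0.008 + 0.44²/2)·1 = -0.1178 + 0.1048 = -0.0130
d₁ = -0.0130 / 0.4400 = -0.0295 ⇒ -0.03
d₂ = d₁ − σ√T = -0.0295 − 0.4400 = -0.4695 ⇒ -0.47
exp(−rT) = exp(−0.008·1) = 0.9920
N(−d₂) = N(0.47) = 0.6808;  N(−d₁) = N(0.03) = 0.5120
P = 450·0.9920·0.6808 − 400·0.5120 = 303.9091 − 204.8000 = 99.1091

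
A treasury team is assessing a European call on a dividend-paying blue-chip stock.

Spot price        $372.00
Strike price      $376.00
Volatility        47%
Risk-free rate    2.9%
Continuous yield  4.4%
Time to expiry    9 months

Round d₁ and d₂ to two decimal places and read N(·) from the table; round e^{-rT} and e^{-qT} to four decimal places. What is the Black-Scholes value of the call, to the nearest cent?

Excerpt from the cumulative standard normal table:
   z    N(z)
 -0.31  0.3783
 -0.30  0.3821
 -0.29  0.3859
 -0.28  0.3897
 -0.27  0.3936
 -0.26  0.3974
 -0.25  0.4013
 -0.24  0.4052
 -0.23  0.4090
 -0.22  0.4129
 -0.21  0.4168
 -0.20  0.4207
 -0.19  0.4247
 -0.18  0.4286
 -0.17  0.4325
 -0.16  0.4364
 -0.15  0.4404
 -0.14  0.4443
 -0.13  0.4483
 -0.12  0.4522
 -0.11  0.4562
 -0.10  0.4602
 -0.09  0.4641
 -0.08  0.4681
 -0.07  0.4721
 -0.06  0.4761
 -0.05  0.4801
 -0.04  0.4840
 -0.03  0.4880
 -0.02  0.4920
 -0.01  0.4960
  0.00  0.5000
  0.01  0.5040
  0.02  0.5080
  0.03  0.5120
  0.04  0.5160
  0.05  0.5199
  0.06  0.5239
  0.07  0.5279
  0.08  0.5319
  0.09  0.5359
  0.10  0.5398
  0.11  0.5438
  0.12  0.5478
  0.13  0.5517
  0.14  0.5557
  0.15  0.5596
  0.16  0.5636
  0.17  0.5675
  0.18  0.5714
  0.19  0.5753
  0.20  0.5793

σ√T = 0.47 × 0.8660 = 0.4070
ln(S/K) + (r − q + σ²/2)T = ln(372/376) + (0.029 − 0.044 + 0.47²/2)·0.75 = -0.0107 + 0.0716 = 0.0609
d₁ = 0.0609 / 0.4070 = 0.1496 ≈ 0.15
d₂ = d₁ − σ√T = 0.1496 − 0.4070 = -0.2574 ≈ -0.26
exp(−qT) = exp(−0.044·0.75) = 0.9675;  exp(−rT) = exp(−0.029·0.75) = 0.9785
C = 372·0.9675·N(0.15) − 376·0.9785·N(-0.26) = 372·0.9675·0.5596 − 376·0.9785·0.3974 = 201.4056 − 146.2098 = 55.1958

$55.20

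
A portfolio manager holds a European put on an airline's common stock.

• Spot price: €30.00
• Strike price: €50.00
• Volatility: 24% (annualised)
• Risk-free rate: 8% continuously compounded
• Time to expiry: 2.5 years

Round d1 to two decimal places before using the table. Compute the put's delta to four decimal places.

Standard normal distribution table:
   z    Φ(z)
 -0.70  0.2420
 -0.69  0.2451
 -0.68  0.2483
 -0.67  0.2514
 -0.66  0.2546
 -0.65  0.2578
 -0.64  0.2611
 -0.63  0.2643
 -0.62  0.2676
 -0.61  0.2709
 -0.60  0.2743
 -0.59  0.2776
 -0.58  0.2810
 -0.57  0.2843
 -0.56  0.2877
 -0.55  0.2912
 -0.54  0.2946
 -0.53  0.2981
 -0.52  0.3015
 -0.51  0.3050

σ√T = 0.24·√2.5 = 0.3795
d₁ = [ln(30/50) + (0.08 + 0.24²/2)·2.5] / 0.3795 = [-0.5108 + 0.2720] / 0.3795 = -0.6294 which rounds to -0.63
N(d₁) = N(-0.63) = 0.2643
Δ_put = N(d₁) − 1 = 0.2643 − 1 = -0.7357

-0.7357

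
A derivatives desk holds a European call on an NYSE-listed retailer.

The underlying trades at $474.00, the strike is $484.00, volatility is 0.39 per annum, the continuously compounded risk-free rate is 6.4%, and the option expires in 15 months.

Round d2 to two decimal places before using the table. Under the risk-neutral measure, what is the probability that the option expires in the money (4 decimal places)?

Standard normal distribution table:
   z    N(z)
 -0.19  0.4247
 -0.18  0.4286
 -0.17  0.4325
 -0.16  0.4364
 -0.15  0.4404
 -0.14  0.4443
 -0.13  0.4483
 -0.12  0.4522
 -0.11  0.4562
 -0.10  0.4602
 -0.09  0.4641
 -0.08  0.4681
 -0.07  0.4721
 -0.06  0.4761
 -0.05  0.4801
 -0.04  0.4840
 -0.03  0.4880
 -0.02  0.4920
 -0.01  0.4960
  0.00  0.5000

σ√T = 0.39 × 1.1180 = 0.4360
ln(S/K) + (r + σ²/2)T = ln(474/484) + (0.064 + 0.39²/2)·1.25 = -0.0209 + 0.1751 = 0.1542
d₁ = 0.1542 / 0.4360 = 0.3536 ≈ 0.35
d₂ = d₁ − σ√T = 0.3536 − 0.4360 = -0.0824 ≈ -0.08
Risk-neutral Pr[S_T > K] = N(d₂) = N(-0.08) = 0.4681

0.4681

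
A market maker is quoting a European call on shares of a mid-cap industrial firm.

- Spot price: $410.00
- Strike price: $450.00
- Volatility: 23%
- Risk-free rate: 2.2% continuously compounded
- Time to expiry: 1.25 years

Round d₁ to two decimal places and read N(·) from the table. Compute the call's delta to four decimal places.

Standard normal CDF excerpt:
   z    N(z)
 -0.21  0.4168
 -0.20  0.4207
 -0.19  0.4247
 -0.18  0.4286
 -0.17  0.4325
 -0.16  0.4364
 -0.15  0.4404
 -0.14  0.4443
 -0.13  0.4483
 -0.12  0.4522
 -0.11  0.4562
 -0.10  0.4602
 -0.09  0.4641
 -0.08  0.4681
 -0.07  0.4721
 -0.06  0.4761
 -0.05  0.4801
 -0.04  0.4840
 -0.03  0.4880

σ√T = 0.23 × 1.1180 = 0.2571
d₁ = [ln(410/450) + (0.022 + 0.23²/2)·1.25] / 0.2571 = [-0.0931 + 0.0606] / 0.2571 = -0.1265 ⇒ -0.13
N(d₁) = N(-0.13) = 0.4483
Δ_call = N(d₁) = 0.4483

0.4483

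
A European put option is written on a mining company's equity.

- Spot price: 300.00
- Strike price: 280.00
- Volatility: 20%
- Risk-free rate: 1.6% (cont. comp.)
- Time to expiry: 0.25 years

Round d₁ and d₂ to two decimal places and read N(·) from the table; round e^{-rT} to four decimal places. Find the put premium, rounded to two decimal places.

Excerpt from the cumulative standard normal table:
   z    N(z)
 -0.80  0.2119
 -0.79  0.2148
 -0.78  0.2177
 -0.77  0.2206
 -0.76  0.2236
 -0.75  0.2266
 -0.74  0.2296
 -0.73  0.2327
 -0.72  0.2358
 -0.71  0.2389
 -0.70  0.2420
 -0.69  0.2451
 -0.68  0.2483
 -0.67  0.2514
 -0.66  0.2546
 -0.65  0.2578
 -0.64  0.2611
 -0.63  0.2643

3.94

σ√T = 0.2 × 0.5000 = 0.1000
d₁ = [ln(300/280) + (0.016 + 0.2²/2)·0.25] / 0.1000 = [0.0690 + 0.0090] / 0.1000 = 0.7799 → 0.78
d₂ = d₁ − σ√T = 0.7799 − 0.1000 = 0.6799 → 0.68
exp(−rT) = exp(−0.016·0.25) = 0.9960
P = 280·0.9960·N(-0.68) − 300·N(-0.78) = 280·0.9960·0.2483 − 300·0.2177 = 69.2459 − 65.3100 = 3.9359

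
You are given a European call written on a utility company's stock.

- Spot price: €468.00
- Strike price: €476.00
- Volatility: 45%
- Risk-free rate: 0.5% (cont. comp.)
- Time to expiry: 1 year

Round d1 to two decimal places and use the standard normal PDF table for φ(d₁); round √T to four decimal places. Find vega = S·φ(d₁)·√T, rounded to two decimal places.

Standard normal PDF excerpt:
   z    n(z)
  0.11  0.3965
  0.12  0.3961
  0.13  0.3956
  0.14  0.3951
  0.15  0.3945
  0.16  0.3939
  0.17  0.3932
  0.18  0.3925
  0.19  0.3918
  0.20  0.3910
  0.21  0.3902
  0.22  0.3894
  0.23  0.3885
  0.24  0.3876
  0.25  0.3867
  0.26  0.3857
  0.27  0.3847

T = 1;  σ√T = 0.4500
d₁ = [ln(468/476) + (0.005 + 0.45²/2)·1] / 0.4500 = [-0.0169 + 0.1063] / 0.4500 = 0.1984 → 0.20
√T = √1 = 1.0000
φ(d₁) = φ(0.20) = 0.3910
vega = S·φ(d₁)·√T = 468·0.3910·1.0000 = 182.9880

182.99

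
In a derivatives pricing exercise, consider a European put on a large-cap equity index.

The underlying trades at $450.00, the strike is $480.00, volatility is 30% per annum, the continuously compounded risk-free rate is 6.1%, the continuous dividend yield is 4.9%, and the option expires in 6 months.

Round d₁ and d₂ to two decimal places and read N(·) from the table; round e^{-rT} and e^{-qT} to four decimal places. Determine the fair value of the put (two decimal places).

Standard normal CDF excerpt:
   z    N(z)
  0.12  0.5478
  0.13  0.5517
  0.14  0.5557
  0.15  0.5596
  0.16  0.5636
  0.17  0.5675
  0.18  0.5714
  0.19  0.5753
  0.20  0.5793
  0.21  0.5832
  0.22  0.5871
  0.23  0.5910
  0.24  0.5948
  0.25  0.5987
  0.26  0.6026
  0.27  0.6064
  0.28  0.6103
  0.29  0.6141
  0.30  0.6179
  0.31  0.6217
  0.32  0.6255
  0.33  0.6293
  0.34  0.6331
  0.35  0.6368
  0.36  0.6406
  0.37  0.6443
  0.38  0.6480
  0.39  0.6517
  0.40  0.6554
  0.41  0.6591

T = 0.5;  σ√T = 0.2121
d₁ = [ln(450/480) + (0.061 − 0.049 + ½·0.3²)·0.5] / (σ√T) = (-0.0645 + 0.0285) / 0.2121 = -0.1699 ⇒ -0.17
d₂ = -0.1699 − 0.2121 = -0.3820 ⇒ -0.38
e^(−qT) = e^(−0.049·0.5) = 0.9758;  e^(−rT) = e^(−0.061·0.5) = 0.9700
N(−d₂) = N(0.38) = 0.6480;  N(−d₁) = N(0.17) = 0.5675
P = 480·0.9700·0.6480 − 450·0.9758·0.5675 = 301.7088 − 249.1949 = 52.5139

$52.51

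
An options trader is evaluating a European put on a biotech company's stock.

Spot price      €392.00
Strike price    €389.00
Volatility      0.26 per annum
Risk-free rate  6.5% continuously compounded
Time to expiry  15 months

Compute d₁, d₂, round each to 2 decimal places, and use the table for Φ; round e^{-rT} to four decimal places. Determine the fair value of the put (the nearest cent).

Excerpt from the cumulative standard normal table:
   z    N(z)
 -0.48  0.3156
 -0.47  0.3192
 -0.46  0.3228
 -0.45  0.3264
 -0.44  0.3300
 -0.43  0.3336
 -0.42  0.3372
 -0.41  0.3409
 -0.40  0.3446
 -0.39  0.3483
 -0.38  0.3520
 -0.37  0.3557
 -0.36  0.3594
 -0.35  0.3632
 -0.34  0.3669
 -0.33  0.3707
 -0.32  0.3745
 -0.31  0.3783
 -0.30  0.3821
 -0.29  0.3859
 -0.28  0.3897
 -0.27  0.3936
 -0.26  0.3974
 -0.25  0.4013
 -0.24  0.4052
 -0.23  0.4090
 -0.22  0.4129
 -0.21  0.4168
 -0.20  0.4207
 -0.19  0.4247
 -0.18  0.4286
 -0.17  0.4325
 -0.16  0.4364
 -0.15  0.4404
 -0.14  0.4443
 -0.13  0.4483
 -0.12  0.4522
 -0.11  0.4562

σ√T = 0.26·√1.25 = 0.2907
d₁ = [ln(392/389) + (0.065 + ½·0.26²)·1.25] / (σ√T) = (0.0077 + 0.1235) / 0.2907 = 0.4513 ⇒ 0.45
d₂ = 0.4513 − 0.2907 = 0.1606 ⇒ 0.16
e^(−rT) = e^(−0.065·1.25) = 0.9220
P = 389·0.9220·N(-0.16) − 392·N(-0.45) = 389·0.9220·0.4364 − 392·0.3264 = 156.5184 − 127.9488 = 28.5696

€28.57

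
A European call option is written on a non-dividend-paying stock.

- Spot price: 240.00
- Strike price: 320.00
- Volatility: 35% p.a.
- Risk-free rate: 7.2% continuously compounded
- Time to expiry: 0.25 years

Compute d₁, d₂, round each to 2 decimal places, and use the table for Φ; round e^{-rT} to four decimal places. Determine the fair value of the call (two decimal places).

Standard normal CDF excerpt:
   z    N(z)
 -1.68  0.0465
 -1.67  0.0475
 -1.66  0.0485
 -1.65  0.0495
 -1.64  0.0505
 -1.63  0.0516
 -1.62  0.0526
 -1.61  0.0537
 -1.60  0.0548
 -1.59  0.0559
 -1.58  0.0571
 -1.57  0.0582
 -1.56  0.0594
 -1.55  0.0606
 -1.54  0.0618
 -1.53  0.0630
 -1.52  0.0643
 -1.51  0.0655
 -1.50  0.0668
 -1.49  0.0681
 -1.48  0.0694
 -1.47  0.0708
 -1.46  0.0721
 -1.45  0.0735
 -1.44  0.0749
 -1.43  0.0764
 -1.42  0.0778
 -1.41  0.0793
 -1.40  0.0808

1.42

σ√T = 0.35·√0.25 = 0.1750
d₁ = [ln(240/320) + (0.072 + 0.35²/2)·0.25] / 0.1750 = [-0.2877 + 0.0333] / 0.1750 = -1.4535 which rounds to -1.45
d₂ = d₁ − σ√T = -1.4535 − 0.1750 = -1.6285 which rounds to -1.63
exp(−rT) = exp(−0.072·0.25) = 0.9822
N(d₁) = N(-1.45) = 0.0735;  N(d₂) = N(-1.63) = 0.0516
C = 240·0.0735 − 320·0.9822·0.0516 = 17.6400 − 16.2181 = 1.4219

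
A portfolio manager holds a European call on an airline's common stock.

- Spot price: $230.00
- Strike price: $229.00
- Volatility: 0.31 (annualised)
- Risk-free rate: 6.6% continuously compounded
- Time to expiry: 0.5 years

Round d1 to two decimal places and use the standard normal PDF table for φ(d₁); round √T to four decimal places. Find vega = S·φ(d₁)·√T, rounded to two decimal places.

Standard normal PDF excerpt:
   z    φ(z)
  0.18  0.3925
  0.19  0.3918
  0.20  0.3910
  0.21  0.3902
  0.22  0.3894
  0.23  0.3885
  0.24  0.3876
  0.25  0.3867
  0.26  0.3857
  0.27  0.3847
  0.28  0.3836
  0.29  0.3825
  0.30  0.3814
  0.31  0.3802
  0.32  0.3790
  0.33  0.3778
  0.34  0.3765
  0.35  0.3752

σ√T = 0.31 × 0.7071 = 0.2192
d₁ = [ln(230/229) + (0.066 + 0.31²/2)·0.5] / 0.2192 = [0.0044 + 0.0570] / 0.2192 = 0.2800 → 0.28
√T = √0.5 = 0.7071
φ(d₁) = φ(0.28) = 0.3836
vega = S·φ(d₁)·√T = 230·0.3836·0.7071 = 62.3860
(Call and put vega coincide under Black-Scholes.)

62.39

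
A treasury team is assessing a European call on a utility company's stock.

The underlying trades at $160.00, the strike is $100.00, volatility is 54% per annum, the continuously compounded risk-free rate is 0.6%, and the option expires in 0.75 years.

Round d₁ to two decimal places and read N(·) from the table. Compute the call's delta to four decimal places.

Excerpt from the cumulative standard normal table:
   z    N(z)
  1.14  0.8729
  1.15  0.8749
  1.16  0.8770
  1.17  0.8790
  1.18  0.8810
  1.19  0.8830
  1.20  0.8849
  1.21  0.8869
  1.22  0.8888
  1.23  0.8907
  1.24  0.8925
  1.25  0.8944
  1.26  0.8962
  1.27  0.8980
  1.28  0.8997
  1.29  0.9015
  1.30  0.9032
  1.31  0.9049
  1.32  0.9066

0.8944

σ√T = 0.54 × 0.8660 = 0.4677
ln(S/K) + (r + σ²/2)T = ln(160/100) + (0.006 + 0.54²/2)·0.75 = 0.4700 + 0.1139 = 0.5839
d₁ = 0.5839 / 0.4677 = 1.2485 which rounds to 1.25
N(d₁) = N(1.25) = 0.8944
Δ_call = N(d₁) = 0.8944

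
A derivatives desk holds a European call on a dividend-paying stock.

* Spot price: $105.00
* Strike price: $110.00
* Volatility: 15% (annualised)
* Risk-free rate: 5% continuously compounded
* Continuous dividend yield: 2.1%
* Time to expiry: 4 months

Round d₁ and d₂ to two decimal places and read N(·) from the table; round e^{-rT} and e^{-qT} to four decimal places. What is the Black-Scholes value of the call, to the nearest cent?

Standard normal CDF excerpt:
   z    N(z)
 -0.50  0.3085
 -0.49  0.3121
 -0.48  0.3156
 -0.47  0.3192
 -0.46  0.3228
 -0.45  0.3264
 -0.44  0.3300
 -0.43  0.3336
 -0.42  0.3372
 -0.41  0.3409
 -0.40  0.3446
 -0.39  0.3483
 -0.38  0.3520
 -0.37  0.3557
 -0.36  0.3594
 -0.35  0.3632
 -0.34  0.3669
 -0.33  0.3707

σ√T = 0.15·√0.3333 = 0.0866
d₁ = [ln(105/110) + (0.05 − 0.021 + 0.15²/2)·0.3333] / 0.0866 = [-0.0465 + 0.0134] / 0.0866 = -0.3822 which rounds to -0.38
d₂ = d₁ − σ√T = -0.3822 − 0.0866 = -0.4688 which rounds to -0.47
exp(−qT) = exp(−0.021·0.3333) = 0.9930;  exp(−rT) = exp(−0.05·0.3333) = 0.9835
N(d₁) = N(-0.38) = 0.3520;  N(d₂) = N(-0.47) = 0.3192
C = 105·0.9930·0.3520 − 110·0.9835·0.3192 = 36.7013 − 34.5327 = 2.1686

$2.17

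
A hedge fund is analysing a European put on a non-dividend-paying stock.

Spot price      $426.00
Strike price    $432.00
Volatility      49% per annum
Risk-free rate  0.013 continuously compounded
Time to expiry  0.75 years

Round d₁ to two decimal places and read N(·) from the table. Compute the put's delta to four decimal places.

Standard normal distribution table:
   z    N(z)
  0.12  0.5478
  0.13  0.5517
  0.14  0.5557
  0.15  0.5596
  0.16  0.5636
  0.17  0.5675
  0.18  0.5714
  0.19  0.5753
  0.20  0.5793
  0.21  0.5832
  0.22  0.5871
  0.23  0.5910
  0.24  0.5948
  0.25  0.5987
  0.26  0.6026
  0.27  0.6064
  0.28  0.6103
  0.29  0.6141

σ√T = 0.49 × 0.8660 = 0.4244
d₁ = [ln(426/432) + (0.013 + ½·0.49²)·0.75] / (σ√T) = (-0.0140 + 0.0998) / 0.4244 = 0.2022 → 0.20
N(d₁) = N(0.20) = 0.5793
Δ_put = N(d₁) − 1 = 0.5793 − 1 = -0.4207

-0.4207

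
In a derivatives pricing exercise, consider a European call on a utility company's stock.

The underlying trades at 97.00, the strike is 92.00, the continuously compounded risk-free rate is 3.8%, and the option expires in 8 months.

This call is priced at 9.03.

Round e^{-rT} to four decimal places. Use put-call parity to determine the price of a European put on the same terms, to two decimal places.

e^(−rT) = e^(−0.038·0.6667) = 0.9750
Put-call parity: C − P = S − K·e^(−rT) = 97 − 92·0.9750 = 97 − 89.7000 = 7.3000
P = C − (C − P) = 9.03 − (7.3000) = 1.7300

1.73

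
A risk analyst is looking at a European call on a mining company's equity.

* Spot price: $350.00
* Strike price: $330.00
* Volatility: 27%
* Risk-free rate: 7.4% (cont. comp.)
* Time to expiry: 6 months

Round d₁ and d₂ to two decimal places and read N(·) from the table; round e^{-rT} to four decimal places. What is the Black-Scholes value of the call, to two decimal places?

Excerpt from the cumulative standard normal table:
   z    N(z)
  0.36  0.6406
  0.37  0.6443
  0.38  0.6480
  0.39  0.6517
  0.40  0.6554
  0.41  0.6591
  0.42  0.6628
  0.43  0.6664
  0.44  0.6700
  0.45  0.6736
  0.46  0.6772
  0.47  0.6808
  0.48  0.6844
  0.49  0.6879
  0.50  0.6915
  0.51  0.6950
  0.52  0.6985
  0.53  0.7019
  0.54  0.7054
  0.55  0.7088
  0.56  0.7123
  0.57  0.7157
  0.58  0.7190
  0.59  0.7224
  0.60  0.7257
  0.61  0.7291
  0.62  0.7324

$44.39

T = 0.5;  σ√T = 0.1909
ln(S/K) + (r + σ²/2)T = ln(350/330) + (0.074 + 0.27²/2)·0.5 = 0.0588 + 0.0552 = 0.1141
d₁ = 0.1141 / 0.1909 = 0.5975 which rounds to 0.60
d₂ = d₁ − σ√T = 0.5975 − 0.1909 = 0.4065 which rounds to 0.41
exp(−rT) = exp(−0.074·0.5) = 0.9637
C = 350·N(0.60) − 330·0.9637·N(0.41) = 350·0.7257 − 330·0.9637·0.6591 = 253.9950 − 209.6076 = 44.3874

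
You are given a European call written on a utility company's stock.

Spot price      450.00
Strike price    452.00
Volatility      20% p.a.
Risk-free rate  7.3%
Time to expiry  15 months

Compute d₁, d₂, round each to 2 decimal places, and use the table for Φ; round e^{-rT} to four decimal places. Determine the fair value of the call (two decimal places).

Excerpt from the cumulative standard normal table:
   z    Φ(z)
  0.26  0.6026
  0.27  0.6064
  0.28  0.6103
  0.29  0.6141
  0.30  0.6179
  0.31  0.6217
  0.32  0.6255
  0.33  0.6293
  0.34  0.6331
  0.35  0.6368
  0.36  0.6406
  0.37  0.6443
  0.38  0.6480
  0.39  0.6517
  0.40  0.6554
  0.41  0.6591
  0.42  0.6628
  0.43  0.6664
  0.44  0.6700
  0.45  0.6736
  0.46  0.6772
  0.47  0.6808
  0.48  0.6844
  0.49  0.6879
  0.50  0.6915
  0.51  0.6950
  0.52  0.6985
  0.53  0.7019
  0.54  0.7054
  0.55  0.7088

σ√T = 0.2 × 1.1180 = 0.2236
d₁ = [ln(450/452) + (0.073 + 0.2²/2)·1.25] / 0.2236 = [-0.0044 + 0.1162] / 0.2236 = 0.5001 ⇒ 0.50
d₂ = d₁ − σ√T = 0.5001 − 0.2236 = 0.2764 ⇒ 0.28
exp(−rT) = exp(−0.073·1.25) = 0.9128
N(d₁) = N(0.50) = 0.6915;  N(d₂) = N(0.28) = 0.6103
C = 450·0.6915 − 452·0.9128·0.6103 = 311.1750 − 251.8010 = 59.3740

59.37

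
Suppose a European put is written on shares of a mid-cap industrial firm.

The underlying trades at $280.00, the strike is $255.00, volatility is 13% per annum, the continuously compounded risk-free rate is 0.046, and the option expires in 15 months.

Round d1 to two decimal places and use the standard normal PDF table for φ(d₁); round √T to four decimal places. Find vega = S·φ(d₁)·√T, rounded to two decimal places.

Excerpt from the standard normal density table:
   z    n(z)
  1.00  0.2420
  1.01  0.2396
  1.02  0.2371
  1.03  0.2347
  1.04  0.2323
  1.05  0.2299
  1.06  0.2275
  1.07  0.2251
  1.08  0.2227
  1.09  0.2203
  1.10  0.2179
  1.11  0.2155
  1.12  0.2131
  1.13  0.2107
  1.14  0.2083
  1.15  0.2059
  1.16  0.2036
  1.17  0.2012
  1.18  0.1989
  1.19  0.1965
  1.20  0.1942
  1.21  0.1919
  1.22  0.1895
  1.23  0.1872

σ√T = 0.13·√1.25 = 0.1453
d₁ = [ln(280/255) + (0.046 + 0.13²/2)·1.25] / 0.1453 = [0.0935 + 0.0681] / 0.1453 = 1.1118 ≈ 1.11
√T = √1.25 = 1.1180
φ(d₁) = φ(1.11) = 0.2155
vega = S·φ(d₁)·√T = 280·0.2155·1.1180 = 67.4601

67.46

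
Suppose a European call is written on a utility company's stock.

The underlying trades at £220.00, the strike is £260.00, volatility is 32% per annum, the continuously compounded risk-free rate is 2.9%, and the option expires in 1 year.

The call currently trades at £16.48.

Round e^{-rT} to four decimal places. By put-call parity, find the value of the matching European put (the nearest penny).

£49.04

e^(−rT) = e^(−0.029·1) = 0.9714
Put-call parity: C − P = S − K·e^(−rT) = 220 − 260·0.9714 = 220 − 252.5640 = -32.5640
P = C − (C − P) = 16.48 − (-32.5640) = 49.0440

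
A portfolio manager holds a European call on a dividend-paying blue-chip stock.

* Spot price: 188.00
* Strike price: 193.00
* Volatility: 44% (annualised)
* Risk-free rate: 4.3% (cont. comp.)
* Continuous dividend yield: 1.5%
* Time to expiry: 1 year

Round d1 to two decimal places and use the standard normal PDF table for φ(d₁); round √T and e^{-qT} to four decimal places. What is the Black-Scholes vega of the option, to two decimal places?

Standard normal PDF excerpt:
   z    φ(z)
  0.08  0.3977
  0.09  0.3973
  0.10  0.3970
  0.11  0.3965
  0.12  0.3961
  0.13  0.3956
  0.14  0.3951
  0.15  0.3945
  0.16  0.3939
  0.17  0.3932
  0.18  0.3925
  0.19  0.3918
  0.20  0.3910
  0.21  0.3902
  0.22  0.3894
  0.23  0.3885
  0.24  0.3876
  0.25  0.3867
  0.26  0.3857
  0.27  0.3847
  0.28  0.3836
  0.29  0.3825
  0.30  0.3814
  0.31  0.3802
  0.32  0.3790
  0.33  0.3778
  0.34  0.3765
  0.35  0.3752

σ√T = 0.44 × 1.0000 = 0.4400
d₁ = [ln(188/193) + (0.043 − 0.015 + ½·0.44²)·1] / (σ√T) = (-0.0262 + 0.1248) / 0.4400 = 0.2240 → 0.22
√T = √1 = 1.0000
φ(d₁) = φ(0.22) = 0.3894
e^(−qT) = e^(−0.015·1) = 0.9851
vega = S·e^(−qT)·φ(d₁)·√T = 188·0.9851·0.3894·1.0000 = 72.1164

72.12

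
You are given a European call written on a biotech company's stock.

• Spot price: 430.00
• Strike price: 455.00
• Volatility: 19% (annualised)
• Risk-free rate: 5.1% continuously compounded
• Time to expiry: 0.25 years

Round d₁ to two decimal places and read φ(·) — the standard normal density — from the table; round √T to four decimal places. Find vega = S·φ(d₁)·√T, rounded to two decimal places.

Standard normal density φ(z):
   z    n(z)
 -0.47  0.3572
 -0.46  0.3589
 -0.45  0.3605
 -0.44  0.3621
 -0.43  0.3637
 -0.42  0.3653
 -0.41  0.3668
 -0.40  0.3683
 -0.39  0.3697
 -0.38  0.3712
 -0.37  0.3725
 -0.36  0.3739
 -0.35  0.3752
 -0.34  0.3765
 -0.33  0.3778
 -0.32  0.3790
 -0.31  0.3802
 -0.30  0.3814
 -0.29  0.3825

78.86

T = 0.25;  σ√T = 0.0950
d₁ = [ln(430/455) + (0.051 + 0.19²/2)·0.25] / 0.0950 = [-0.0565 + 0.0173] / 0.0950 = -0.4132 ⇒ -0.41
√T = √0.25 = 0.5000
φ(d₁) = φ(-0.41) = 0.3668
vega = S·φ(d₁)·√T = 430·0.3668·0.5000 = 78.8620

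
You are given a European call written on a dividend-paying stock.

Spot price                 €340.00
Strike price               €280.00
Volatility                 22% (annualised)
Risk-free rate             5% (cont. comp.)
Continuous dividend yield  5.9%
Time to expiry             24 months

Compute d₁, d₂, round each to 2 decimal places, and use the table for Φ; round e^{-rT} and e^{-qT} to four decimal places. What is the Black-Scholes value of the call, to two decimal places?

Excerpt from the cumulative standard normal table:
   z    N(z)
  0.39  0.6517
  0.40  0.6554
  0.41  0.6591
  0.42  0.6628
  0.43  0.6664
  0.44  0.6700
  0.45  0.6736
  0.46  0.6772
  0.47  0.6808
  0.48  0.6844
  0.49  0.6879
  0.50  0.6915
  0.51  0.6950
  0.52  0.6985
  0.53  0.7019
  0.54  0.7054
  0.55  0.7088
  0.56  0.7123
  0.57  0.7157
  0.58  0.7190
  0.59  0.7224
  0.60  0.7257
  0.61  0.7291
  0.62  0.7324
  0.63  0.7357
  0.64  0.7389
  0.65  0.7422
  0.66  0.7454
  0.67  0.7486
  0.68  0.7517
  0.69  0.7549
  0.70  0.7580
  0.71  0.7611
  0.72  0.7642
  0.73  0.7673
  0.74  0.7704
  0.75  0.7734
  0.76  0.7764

σ√T = 0.22·√2 = 0.3111
d₁ = [ln(340/280) + (0.05 − 0.059 + 0.22²/2)·2] / 0.3111 = [0.1942 + 0.0304] / 0.3111 = 0.7218 → 0.72
d₂ = d₁ − σ√T = 0.7218 − 0.3111 = 0.4106 → 0.41
e^(−qT) = e^(−0.059·2) = 0.8887;  e^(−rT) = e^(−0.05·2) = 0.9048
N(d₁) = N(0.72) = 0.7642;  N(d₂) = N(0.41) = 0.6591
C = 340·0.8887·0.7642 − 280·0.9048·0.6591 = 230.9091 − 166.9790 = 63.9301

€63.93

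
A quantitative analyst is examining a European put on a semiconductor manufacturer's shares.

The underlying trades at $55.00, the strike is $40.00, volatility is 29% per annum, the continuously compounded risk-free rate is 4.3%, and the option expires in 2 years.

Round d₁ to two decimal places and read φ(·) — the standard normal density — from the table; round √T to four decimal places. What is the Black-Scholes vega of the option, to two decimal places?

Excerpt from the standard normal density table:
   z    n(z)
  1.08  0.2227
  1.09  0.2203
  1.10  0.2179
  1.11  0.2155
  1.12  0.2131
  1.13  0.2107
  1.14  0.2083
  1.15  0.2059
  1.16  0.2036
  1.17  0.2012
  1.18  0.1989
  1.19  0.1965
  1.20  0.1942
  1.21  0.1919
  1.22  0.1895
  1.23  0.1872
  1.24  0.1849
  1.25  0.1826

15.28

σ√T = 0.29·√2 = 0.4101
d₁ = [ln(55/40) + (0.043 + 0.29²/2)·2] / 0.4101 = [0.3185 + 0.1701] / 0.4101 = 1.1912 → 1.19
√T = √2 = 1.4142
φ(d₁) = φ(1.19) = 0.1965
vega = S·φ(d₁)·√T = 55·0.1965·1.4142 = 15.2840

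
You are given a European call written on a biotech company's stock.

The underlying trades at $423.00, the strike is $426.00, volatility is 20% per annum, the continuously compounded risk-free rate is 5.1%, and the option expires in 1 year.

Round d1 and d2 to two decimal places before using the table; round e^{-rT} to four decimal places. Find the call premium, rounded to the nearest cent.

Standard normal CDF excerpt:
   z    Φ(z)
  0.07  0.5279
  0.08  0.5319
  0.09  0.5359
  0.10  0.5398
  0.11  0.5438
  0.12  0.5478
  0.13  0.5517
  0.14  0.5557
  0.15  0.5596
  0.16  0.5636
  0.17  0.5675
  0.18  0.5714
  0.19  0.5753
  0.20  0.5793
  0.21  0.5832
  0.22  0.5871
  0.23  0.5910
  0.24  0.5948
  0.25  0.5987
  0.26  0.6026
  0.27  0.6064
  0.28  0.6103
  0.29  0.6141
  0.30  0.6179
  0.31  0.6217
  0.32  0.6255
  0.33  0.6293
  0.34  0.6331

$42.82

σ√T = 0.2 × 1.0000 = 0.2000
ln(S/K) + (r + σ²/2)T = ln(423/426) + (0.051 + 0.2²/2)·1 = -0.0071 + 0.0710 = 0.0639
d₁ = 0.0639 / 0.2000 = 0.3197 → 0.32
d₂ = d₁ − σ√T = 0.3197 − 0.2000 = 0.1197 → 0.12
exp(−rT) = exp(−0.051·1) = 0.9503
N(d₁) = N(0.32) = 0.6255;  N(d₂) = N(0.12) = 0.5478
C = 423·0.6255 − 426·0.9503·0.5478 = 264.5865 − 221.7647 = 42.8218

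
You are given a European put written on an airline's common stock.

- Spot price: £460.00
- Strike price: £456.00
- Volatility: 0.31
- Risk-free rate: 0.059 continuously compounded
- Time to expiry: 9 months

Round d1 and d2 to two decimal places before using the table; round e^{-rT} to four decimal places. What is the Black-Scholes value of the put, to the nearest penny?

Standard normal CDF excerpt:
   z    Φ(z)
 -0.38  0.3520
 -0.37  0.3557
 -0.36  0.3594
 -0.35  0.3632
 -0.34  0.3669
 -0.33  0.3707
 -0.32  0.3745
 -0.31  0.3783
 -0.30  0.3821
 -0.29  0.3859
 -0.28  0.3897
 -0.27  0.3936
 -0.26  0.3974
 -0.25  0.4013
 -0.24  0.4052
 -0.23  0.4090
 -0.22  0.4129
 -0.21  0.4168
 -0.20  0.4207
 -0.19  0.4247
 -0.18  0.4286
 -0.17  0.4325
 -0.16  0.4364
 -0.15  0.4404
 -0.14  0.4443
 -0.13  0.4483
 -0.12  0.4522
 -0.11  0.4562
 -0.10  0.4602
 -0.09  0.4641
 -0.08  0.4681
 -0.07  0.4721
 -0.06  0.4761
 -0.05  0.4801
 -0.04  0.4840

σ√T = 0.31 × 0.8660 = 0.2685
d₁ = [ln(460/456) + (0.059 + 0.31²/2)·0.75] / 0.2685 = [0.0087 + 0.0803] / 0.2685 = 0.3316 which rounds to 0.33
d₂ = d₁ − σ√T = 0.3316 − 0.2685 = 0.0631 which rounds to 0.06
e^(−rT) = e^(−0.059·0.75) = 0.9567
N(−d₂) = N(-0.06) = 0.4761;  N(−d₁) = N(-0.33) = 0.3707
P = 456·0.9567·0.4761 − 460·0.3707 = 207.7011 − 170.5220 = 37.1791

£37.18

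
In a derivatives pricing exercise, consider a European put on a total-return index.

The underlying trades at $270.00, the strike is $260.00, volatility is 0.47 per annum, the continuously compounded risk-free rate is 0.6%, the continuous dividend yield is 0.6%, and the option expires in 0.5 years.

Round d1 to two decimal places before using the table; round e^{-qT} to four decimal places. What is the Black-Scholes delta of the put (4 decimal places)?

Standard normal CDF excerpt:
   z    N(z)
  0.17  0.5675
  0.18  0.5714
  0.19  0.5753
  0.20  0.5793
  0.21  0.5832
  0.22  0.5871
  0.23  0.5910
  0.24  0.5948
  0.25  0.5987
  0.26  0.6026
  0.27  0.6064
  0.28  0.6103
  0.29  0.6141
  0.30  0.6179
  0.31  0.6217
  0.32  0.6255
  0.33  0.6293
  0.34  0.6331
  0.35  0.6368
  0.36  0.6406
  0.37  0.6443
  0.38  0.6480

T = 0.5;  σ√T = 0.3323
ln(S/K) + (r − q + σ²/2)T = ln(270/260) + (0.006 − 0.006 + 0.47²/2)·0.5 = 0.0377 + 0.0552 = 0.0930
d₁ = 0.0930 / 0.3323 = 0.2797 ≈ 0.28
N(d₁) = N(0.28) = 0.6103
Δ_put = exp(−qT)·(N(d₁) − 1) = 0.9970·(0.6103 − 1) = -0.3885

-0.3885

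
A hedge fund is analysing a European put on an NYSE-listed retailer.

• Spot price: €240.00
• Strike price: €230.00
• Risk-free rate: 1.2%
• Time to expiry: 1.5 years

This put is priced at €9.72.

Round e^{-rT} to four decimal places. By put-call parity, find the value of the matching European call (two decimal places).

€23.81

e^(−rT) = e^(−0.012·1.5) = 0.9822
Put-call parity: C − P = S − K·e^(−rT) = 240 − 230·0.9822 = 240 − 225.9060 = 14.0940
C = P + (C − P) = 9.72 + (14.0940) = 23.8140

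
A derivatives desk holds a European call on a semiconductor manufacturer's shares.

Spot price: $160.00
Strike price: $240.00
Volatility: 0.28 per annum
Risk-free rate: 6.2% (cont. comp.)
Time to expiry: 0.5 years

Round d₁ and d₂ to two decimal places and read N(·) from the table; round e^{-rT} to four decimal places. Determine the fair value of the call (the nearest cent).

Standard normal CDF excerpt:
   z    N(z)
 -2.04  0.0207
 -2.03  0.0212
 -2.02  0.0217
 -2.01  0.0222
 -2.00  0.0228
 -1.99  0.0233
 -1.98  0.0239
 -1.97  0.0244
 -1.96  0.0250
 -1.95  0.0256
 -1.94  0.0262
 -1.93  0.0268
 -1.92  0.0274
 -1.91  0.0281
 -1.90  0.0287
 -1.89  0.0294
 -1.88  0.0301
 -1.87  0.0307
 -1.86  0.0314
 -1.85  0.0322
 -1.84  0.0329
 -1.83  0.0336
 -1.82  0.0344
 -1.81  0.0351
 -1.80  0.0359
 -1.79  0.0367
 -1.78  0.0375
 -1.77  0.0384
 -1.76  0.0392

σ√T = 0.28·√0.5 = 0.1980
d₁ = [ln(160/240) + (0.062 + ½·0.28²)·0.5] / (σ√T) = (-0.4055 + 0.0506) / 0.1980 = -1.7923 which rounds to -1.79
d₂ = -1.7923 − 0.1980 = -1.9903 which rounds to -1.99
e^(−rT) = e^(−0.062·0.5) = 0.9695
N(d₁) = N(-1.79) = 0.0367;  N(d₂) = N(-1.99) = 0.0233
C = 160·0.0367 − 240·0.9695·0.0233 = 5.8720 − 5.4214 = 0.4506

$0.45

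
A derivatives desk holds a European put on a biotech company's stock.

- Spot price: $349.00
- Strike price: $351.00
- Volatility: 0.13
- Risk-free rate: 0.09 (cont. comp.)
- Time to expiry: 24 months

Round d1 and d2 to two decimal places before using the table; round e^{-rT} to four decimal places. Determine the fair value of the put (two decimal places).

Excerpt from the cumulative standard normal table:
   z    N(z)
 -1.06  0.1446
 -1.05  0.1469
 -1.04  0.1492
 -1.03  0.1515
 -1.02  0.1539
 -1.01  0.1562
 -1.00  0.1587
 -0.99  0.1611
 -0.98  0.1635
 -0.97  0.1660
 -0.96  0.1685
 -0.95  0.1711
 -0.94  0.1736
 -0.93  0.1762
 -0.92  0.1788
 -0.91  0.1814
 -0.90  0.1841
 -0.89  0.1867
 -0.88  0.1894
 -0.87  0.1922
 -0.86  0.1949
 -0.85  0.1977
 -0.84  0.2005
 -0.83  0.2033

$5.07

T = 2;  σ√T = 0.1838
d₁ = [ln(349/351) + (0.09 + 0.13²/2)·2] / 0.1838 = [-0.0057 + 0.1969] / 0.1838 = 1.0399 → 1.04
d₂ = d₁ − σ√T = 1.0399 − 0.1838 = 0.8561 → 0.86
exp(−rT) = exp(−0.09·2) = 0.8353
N(−d₂) = N(-0.86) = 0.1949;  N(−d₁) = N(-1.04) = 0.1492
P = 351·0.8353·0.1949 − 349·0.1492 = 57.1428 − 52.0708 = 5.0720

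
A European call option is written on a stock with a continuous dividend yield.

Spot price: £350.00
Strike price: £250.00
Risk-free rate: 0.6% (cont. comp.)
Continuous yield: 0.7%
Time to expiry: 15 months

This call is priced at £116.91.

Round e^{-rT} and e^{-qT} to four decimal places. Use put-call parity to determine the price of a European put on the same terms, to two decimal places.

e^(−qT) = e^(−0.007·1.25) = 0.9913;  e^(−rT) = e^(−0.006·1.25) = 0.9925
Put-call parity: C − P = S·e^(−qT) − K·e^(−rT) = 350·0.9913 − 250·0.9925 = 346.9550 − 248.1250 = 98.8300
P = C − (C − P) = 116.91 − (98.8300) = 18.0800

£18.08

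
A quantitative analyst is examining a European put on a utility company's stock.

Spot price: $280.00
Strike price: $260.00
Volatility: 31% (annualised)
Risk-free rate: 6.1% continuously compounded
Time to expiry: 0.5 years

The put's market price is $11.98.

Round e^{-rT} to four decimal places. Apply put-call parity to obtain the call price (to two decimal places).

$39.78

exp(−rT) = exp(−0.061·0.5) = 0.9700
Put-call parity: C − P = S − K·e^(−rT) = 280 − 260·0.9700 = 280 − 252.2000 = 27.8000
C = P + (C − P) = 11.98 + (27.8000) = 39.7800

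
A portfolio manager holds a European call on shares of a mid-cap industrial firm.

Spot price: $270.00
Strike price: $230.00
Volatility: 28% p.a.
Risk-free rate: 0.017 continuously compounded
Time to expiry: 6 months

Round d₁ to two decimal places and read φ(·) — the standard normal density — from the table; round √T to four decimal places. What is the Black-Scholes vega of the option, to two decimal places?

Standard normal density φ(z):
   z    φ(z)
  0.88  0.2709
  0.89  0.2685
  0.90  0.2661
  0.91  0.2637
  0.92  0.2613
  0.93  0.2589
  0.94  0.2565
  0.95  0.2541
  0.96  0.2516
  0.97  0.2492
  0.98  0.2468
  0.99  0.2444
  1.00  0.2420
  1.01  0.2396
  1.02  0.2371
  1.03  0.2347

48.51

T = 0.5;  σ√T = 0.1980
d₁ = [ln(270/230) + (0.017 + 0.28²/2)·0.5] / 0.1980 = [0.1603 + 0.0281] / 0.1980 = 0.9518 ≈ 0.95
√T = √0.5 = 0.7071
φ(d₁) = φ(0.95) = 0.2541
vega = S·φ(d₁)·√T = 270·0.2541·0.7071 = 48.5120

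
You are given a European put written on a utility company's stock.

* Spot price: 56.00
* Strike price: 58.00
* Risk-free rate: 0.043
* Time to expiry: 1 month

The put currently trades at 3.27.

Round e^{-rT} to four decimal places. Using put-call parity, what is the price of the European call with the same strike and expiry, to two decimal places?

1.48

exp(−rT) = exp(−0.043·0.08333) = 0.9964
Put-call parity: C − P = S − K·e^(−rT) = 56 − 58·0.9964 = 56 − 57.7912 = -1.7912
C = P + (C − P) = 3.27 + (-1.7912) = 1.4788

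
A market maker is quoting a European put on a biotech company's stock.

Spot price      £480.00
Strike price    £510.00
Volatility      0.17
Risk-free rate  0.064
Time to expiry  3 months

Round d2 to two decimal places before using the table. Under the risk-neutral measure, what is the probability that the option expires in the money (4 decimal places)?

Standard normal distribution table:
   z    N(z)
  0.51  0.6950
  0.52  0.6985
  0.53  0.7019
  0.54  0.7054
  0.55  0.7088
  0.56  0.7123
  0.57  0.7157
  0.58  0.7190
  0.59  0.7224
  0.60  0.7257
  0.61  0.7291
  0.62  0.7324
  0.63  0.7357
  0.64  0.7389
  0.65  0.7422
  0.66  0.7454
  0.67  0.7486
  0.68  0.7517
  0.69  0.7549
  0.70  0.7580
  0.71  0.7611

σ√T = 0.17 × 0.5000 = 0.0850
d₁ = [ln(480/510) + (0.064 + 0.17²/2)·0.25] / 0.0850 = [-0.0606 + 0.0196] / 0.0850 = -0.4825 ⇒ -0.48
d₂ = d₁ − σ√T = -0.4825 − 0.0850 = -0.5675 ⇒ -0.57
Risk-neutral Pr[S_T < K] = N(−d₂) = N(0.57) = 0.7157

0.7157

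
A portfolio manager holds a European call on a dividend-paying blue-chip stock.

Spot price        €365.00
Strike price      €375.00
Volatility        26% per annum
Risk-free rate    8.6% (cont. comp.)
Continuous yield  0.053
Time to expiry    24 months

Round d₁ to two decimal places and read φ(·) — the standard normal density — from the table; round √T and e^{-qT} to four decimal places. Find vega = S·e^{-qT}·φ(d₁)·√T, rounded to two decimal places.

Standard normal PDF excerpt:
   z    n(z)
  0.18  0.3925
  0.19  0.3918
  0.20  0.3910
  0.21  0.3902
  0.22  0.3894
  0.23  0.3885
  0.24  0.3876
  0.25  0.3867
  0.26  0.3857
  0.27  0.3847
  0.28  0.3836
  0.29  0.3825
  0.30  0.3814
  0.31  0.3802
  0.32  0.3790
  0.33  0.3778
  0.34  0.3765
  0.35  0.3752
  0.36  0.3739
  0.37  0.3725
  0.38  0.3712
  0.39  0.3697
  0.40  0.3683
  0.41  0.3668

177.58

T = 2;  σ√T = 0.3677
d₁ = [ln(365/375) + (0.086 − 0.053 + 0.26²/2)·2] / 0.3677 = [-0.0270 + 0.1336] / 0.3677 = 0.2898 → 0.29
√T = √2 = 1.4142
φ(d₁) = φ(0.29) = 0.3825
exp(−qT) = exp(−0.053·2) = 0.8994
vega = S·exp(−qT)·φ(d₁)·√T = 365·0.8994·0.3825·1.4142 = 177.5775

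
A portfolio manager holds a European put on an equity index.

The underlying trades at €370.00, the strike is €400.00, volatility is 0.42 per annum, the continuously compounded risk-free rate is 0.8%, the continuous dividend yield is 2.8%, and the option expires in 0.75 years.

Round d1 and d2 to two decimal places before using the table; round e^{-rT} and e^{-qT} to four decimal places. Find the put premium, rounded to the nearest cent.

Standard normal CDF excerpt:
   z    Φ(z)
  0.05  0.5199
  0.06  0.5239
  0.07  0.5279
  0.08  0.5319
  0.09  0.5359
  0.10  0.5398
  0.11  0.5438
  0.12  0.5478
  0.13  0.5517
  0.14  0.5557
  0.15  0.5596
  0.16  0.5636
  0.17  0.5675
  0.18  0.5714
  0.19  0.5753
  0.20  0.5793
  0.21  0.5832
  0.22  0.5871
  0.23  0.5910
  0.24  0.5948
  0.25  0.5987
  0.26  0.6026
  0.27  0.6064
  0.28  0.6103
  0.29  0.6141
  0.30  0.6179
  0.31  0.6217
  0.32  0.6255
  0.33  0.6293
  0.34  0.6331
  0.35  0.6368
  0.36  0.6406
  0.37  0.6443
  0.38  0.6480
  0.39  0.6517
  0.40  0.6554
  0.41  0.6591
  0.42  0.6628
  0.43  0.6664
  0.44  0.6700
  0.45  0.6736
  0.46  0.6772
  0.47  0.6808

€75.13

σ√T = 0.42 × 0.8660 = 0.3637
d₁ = [ln(370/400) + (0.008 − 0.028 + ½·0.42²)·0.75] / (σ√T) = (-0.0780 + 0.0511) / 0.3637 = -0.0737 → -0.07
d₂ = -0.0737 − 0.3637 = -0.4374 → -0.44
e^(−qT) = e^(−0.028·0.75) = 0.9792;  e^(−rT) = e^(−0.008·0.75) = 0.9940
N(−d₂) = N(0.44) = 0.6700;  N(−d₁) = N(0.07) = 0.5279
P = 400·0.9940·0.6700 − 370·0.9792·0.5279 = 266.3920 − 191.2603 = 75.1317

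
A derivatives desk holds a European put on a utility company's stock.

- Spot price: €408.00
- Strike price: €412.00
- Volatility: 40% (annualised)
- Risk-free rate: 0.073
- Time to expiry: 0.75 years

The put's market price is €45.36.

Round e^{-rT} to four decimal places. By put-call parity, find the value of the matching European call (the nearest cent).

€63.32

e^(−rT) = e^(−0.073·0.75) = 0.9467
Put-call parity: C − P = S − K·e^(−rT) = 408 − 412·0.9467 = 408 − 390.0404 = 17.9596
C = P + (C − P) = 45.36 + (17.9596) = 63.3196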